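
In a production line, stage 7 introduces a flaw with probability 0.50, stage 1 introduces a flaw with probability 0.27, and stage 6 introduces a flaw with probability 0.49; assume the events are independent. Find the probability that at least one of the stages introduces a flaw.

0.81385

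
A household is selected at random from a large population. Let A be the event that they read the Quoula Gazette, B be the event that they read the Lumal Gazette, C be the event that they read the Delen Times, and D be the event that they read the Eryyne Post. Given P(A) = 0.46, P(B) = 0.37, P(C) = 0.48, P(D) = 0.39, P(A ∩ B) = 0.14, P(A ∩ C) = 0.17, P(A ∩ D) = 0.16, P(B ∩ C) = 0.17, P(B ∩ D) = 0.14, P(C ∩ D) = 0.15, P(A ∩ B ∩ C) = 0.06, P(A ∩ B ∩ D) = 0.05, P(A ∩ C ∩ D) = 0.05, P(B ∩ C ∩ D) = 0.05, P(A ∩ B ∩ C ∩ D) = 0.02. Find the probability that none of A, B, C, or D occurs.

P(A ∪ B ∪ C ∪ D) = 0.46 + 0.37 + 0.48 + 0.39 − 0.14 − 0.17 − 0.16 − 0.17 − 0.14 − 0.15 + 0.06 + 0.05 + 0.05 + 0.05 − 0.02 = 0.96
P(none) = 1 − 0.96 = 0.04

0.04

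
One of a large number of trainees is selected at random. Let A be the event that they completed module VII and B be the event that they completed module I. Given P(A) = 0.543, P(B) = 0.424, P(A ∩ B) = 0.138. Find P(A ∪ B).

0.829

P(A ∪ B) = 0.543 + 0.424 − 0.138 = 0.829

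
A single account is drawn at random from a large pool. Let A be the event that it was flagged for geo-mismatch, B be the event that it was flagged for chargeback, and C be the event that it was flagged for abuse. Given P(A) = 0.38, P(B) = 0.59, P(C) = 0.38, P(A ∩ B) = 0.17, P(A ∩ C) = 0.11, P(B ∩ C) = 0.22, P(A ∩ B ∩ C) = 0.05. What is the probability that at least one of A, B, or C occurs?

P(A ∪ B ∪ C) = 0.38 + 0.59 + 0.38 − 0.17 − 0.11 − 0.22 + 0.05 = 0.90

0.90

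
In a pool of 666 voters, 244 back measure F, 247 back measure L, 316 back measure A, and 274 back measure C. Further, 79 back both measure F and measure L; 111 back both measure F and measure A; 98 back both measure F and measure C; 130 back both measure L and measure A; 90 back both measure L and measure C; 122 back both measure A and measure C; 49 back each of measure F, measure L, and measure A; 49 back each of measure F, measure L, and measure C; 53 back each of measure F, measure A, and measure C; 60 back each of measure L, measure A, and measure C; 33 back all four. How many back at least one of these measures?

629

By inclusion–exclusion:
N(≥1) = 244 + 247 + 316 + 274 − 79 − 111 − 98 − 130 − 90 − 122 + 49 + 49 + 53 + 60 − 33 = 629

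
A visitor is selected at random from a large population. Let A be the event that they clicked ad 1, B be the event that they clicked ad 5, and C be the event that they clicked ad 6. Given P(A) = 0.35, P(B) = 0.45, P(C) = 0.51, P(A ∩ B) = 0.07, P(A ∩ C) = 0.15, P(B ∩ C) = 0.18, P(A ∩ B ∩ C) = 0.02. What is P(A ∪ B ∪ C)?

P(A ∪ B ∪ C) = 0.35 + 0.45 + 0.51 − 0.07 − 0.15 − 0.18 + 0.02 = 0.93

0.93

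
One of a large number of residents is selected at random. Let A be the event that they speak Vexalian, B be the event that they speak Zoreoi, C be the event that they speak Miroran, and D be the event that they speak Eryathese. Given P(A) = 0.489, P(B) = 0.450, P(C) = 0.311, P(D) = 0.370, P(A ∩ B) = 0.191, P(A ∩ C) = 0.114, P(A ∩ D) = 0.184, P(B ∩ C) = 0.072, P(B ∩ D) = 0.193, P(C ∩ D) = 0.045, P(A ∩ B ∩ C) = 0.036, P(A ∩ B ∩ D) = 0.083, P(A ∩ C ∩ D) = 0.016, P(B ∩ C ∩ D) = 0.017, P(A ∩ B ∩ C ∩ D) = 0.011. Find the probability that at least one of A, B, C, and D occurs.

P(A ∪ B ∪ C ∪ D) = 0.489 + 0.450 + 0.311 + 0.370 − 0.191 − 0.114 − 0.184 − 0.072 − 0.193 − 0.045 + 0.036 + 0.083 + 0.016 + 0.017 − 0.011 = 0.962

0.962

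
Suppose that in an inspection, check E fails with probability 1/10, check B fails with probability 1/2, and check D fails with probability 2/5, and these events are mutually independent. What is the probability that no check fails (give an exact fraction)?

27/100

P(none) = (1 − 1/10) × (1 − 1/2) × (1 − 2/5) = 9/10 × 1/2 × 3/5 = 27/100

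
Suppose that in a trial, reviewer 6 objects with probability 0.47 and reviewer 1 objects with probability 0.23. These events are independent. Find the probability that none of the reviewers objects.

0.4081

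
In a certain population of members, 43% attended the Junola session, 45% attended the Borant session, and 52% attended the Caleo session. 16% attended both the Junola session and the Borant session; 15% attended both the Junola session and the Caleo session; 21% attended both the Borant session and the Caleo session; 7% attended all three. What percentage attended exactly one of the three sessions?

Using the inclusion–exclusion count for exactly one event:
P(exactly one) = 43 + 45 + 52 − 2·16 − 2·15 − 2·21 + 3·7 = 57%

57%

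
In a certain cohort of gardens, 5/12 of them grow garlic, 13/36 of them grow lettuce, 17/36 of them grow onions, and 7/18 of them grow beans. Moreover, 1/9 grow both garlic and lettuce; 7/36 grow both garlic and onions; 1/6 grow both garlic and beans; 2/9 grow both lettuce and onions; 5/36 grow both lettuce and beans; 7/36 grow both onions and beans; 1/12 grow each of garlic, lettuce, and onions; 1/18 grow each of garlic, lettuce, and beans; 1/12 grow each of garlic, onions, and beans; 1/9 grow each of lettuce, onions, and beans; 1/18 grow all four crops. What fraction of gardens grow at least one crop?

8/9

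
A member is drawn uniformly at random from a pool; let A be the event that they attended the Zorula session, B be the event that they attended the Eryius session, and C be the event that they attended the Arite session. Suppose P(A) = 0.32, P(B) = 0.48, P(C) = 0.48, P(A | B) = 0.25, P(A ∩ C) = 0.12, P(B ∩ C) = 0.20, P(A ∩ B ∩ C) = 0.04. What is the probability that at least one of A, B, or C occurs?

0.88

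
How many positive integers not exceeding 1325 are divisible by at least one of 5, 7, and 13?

486

floor(1325/5) + floor(1325/7) + floor(1325/13) − floor(1325/35) − floor(1325/65) − floor(1325/91) + floor(1325/455) = 265 + 189 + 101 − 37 − 20 − 14 + 2 = 486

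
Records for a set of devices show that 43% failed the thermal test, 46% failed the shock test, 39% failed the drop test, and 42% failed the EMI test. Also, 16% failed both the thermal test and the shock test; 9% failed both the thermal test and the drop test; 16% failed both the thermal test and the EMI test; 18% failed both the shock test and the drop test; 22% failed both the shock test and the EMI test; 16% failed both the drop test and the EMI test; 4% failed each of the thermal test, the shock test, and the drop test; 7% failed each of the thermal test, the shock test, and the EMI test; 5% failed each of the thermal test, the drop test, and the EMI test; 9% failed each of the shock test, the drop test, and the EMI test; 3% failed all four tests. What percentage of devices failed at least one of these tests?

95%

Using inclusion–exclusion:
P(≥1) = 43 + 46 + 39 + 42 − 16 − 9 − 16 − 18 − 22 − 16 + 4 + 7 + 5 + 9 − 3 = 95%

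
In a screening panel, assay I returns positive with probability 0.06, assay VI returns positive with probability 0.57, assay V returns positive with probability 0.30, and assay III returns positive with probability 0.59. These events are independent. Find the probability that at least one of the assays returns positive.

0.8839946

Since the events are independent, P(none) is the product of the individual non-occurrence probabilities.
P(none) = (1 − 0.06) × (1 − 0.57) × (1 − 0.30) × (1 − 0.59) = 0.94 × 0.43 × 0.70 × 0.41 = 0.1160054
P(at least one) = 1 − 0.1160054 = 0.8839946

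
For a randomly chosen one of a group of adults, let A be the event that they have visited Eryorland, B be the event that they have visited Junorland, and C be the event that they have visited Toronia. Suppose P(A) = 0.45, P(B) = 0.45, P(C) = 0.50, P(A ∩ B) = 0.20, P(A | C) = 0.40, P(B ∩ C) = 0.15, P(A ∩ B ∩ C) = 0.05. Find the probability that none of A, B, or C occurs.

P(A ∩ C) = P(C)·P(A|C) = 0.50 × 0.40 = 0.20
By inclusion–exclusion:
P(A ∪ B ∪ C) = 0.45 + 0.45 + 0.50 − 0.20 − 0.20 − 0.15 + 0.05 = 0.90
P(none) = 1 − 0.90 = 0.10

0.10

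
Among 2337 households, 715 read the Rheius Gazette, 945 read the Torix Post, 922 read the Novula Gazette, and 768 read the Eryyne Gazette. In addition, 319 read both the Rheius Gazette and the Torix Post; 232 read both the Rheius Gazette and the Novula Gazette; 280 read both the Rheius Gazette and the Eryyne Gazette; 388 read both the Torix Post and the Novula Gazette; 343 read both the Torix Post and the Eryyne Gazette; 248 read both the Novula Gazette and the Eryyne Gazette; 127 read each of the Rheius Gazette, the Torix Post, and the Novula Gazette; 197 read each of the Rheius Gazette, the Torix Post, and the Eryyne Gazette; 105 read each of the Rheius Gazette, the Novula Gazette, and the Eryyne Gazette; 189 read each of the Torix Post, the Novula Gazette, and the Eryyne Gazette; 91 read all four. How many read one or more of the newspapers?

N(≥1) = 715 + 945 + 922 + 768 − 319 − 232 − 280 − 388 − 343 − 248 + 127 + 197 + 105 + 189 − 91 = 2067

2067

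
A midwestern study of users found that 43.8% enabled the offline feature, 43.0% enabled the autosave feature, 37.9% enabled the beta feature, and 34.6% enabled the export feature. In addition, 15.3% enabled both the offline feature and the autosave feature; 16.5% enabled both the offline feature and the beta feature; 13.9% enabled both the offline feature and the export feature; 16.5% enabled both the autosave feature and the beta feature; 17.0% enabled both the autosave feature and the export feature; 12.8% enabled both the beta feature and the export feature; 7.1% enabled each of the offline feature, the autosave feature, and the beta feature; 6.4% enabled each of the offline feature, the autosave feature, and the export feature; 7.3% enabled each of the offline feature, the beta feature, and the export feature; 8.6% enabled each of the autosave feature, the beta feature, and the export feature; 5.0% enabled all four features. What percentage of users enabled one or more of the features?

91.7%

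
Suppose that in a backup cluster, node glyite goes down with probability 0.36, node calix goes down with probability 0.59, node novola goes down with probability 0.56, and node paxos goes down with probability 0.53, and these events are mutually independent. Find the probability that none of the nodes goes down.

Since the events are independent, P(none) is the product of the individual non-occurrence probabilities.
P(none) = (1 − 0.36) × (1 − 0.59) × (1 − 0.56) × (1 − 0.53) = 0.64 × 0.41 × 0.44 × 0.47 = 0.05426432

0.05426432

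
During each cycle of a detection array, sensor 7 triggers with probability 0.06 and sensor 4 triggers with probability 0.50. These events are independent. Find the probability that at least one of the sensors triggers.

0.53

P(none) = (1 − 0.06) × (1 − 0.50) = 0.94 × 0.50 = 0.47
P(at least one) = 1 − 0.47 = 0.53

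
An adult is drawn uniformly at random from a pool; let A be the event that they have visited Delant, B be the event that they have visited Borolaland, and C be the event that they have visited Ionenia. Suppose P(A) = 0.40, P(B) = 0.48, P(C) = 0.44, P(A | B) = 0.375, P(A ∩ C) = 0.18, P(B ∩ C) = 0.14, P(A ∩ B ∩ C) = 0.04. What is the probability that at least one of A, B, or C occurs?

P(A ∩ B) = P(B)·P(A|B) = 0.48 × 0.375 = 0.18
P(A ∪ B ∪ C) = 0.40 + 0.48 + 0.44 − 0.18 − 0.18 − 0.14 + 0.04 = 0.86

0.86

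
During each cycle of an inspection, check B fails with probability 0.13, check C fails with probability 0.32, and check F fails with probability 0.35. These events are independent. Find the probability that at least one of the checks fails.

P(none) = (1 − 0.13) × (1 − 0.32) × (1 − 0.35) = 0.87 × 0.68 × 0.65 = 0.38454
P(at least one) = 1 − 0.38454 = 0.61546

0.61546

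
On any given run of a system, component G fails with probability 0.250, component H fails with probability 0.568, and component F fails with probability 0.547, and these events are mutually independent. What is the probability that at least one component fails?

0.853228

P(none) = (1 − 0.250) × (1 − 0.568) × (1 − 0.547) = 0.750 × 0.432 × 0.453 = 0.146772
P(at least one) = 1 − 0.146772 = 0.853228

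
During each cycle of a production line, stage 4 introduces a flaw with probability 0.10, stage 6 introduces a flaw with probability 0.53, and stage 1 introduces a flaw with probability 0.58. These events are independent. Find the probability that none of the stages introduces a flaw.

Independence gives P(none) = ∏(1 − pᵢ).
P(none) = (1 − 0.10) × (1 − 0.53) × (1 − 0.58) = 0.90 × 0.47 × 0.42 = 0.17766

0.17766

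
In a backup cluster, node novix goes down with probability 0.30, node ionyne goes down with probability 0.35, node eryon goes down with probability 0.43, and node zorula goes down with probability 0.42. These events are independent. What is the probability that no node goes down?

0.150423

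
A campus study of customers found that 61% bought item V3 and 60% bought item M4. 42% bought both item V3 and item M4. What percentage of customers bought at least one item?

79%

By inclusion-exclusion,
P(union) = 61 + 60 − 42 = 79%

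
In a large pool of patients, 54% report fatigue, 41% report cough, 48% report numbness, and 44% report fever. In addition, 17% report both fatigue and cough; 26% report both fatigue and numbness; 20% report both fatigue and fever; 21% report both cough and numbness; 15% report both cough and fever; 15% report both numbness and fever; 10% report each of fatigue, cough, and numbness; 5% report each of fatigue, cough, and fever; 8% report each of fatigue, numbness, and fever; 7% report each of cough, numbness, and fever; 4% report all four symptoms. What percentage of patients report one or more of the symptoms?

Inclusion–exclusion gives
P(at least one) = 54 + 41 + 48 + 44 − 17 − 26 − 20 − 21 − 15 − 15 + 10 + 5 + 8 + 7 − 4 = 99%

99%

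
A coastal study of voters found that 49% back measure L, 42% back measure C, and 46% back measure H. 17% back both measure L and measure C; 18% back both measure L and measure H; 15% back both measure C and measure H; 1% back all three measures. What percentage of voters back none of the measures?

12%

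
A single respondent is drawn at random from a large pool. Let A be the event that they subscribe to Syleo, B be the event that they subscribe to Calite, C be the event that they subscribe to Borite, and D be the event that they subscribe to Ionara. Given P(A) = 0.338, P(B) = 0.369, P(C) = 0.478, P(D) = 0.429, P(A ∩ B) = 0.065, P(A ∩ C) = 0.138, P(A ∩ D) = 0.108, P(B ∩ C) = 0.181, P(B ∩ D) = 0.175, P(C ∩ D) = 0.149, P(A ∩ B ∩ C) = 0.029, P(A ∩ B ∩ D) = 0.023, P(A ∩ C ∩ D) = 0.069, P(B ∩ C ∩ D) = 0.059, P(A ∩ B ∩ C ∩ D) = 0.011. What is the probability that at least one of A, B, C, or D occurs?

0.967

P(A ∪ B ∪ C ∪ D) = 0.338 + 0.369 + 0.478 + 0.429 − 0.065 − 0.138 − 0.108 − 0.181 − 0.175 − 0.149 + 0.029 + 0.023 + 0.069 + 0.059 − 0.011 = 0.967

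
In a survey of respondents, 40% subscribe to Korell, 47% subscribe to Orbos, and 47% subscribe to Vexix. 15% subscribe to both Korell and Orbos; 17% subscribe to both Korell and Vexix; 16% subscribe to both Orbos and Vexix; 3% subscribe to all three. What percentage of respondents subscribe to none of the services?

11%

Using inclusion–exclusion:
P(union) = 40 + 47 + 47 − 15 − 17 − 16 + 3 = 89%
P(none) = 100% − 89% = 11%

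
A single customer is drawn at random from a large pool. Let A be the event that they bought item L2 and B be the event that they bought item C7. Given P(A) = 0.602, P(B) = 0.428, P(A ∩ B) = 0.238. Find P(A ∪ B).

By inclusion–exclusion:
P(A ∪ B) = 0.602 + 0.428 − 0.238 = 0.792

0.792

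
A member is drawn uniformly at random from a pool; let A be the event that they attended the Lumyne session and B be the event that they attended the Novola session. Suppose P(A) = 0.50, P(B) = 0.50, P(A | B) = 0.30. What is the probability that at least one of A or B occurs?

P(A ∩ B) = P(B)·P(A|B) = 0.50 × 0.30 = 0.15
By inclusion–exclusion:
P(A ∪ B) = 0.50 + 0.50 − 0.15 = 0.85

0.85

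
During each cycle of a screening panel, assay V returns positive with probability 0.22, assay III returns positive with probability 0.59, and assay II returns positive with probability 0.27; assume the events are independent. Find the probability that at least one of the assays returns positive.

0.766546

P(none) = (1 − 0.22) × (1 − 0.59) × (1 − 0.27) = 0.78 × 0.41 × 0.73 = 0.233454
P(at least one) = 1 − 0.233454 = 0.766546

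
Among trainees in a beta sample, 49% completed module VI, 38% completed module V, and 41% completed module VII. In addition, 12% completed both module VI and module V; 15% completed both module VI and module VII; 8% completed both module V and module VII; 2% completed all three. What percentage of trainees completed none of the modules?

5%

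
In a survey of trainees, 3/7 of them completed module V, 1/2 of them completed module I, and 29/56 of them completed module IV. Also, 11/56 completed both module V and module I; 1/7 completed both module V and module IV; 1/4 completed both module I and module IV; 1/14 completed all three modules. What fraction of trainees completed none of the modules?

P(at least one) = 3/7 + 1/2 + 29/56 − 11/56 − 1/7 − 1/4 + 1/14 = 13/14
P(none) = 1 − 13/14 = 1/14

1/14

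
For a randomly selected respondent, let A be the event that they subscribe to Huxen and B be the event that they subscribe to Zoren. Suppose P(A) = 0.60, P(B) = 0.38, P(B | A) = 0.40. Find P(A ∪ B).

0.74

P(A ∩ B) = P(A)·P(B|A) = 0.60 × 0.40 = 0.24
By inclusion–exclusion:
P(A ∪ B) = 0.60 + 0.38 − 0.24 = 0.74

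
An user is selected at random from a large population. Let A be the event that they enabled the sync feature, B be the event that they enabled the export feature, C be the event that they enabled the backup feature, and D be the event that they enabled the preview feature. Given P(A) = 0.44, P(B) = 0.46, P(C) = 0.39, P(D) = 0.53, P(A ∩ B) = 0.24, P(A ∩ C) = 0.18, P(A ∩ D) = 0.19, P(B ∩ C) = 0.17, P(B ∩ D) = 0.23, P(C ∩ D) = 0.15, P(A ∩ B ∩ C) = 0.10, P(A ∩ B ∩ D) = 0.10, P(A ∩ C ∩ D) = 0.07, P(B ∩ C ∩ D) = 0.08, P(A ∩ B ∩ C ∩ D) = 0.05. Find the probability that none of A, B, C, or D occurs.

0.04

Using inclusion–exclusion:
P(A ∪ B ∪ C ∪ D) = 0.44 + 0.46 + 0.39 + 0.53 − 0.24 − 0.18 − 0.19 − 0.17 − 0.23 − 0.15 + 0.10 + 0.10 + 0.07 + 0.08 − 0.05 = 0.96
P(none) = 1 − 0.96 = 0.04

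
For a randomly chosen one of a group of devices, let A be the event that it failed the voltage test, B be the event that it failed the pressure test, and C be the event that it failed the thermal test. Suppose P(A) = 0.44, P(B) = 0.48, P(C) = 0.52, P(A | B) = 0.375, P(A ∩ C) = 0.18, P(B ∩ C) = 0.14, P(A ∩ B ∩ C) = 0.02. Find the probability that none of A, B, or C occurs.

P(A ∩ B) = P(B)·P(A|B) = 0.48 × 0.375 = 0.18
Inclusion–exclusion gives
P(A ∪ B ∪ C) = 0.44 + 0.48 + 0.52 − 0.18 − 0.18 − 0.14 + 0.02 = 0.96
P(none) = 1 − 0.96 = 0.04

0.04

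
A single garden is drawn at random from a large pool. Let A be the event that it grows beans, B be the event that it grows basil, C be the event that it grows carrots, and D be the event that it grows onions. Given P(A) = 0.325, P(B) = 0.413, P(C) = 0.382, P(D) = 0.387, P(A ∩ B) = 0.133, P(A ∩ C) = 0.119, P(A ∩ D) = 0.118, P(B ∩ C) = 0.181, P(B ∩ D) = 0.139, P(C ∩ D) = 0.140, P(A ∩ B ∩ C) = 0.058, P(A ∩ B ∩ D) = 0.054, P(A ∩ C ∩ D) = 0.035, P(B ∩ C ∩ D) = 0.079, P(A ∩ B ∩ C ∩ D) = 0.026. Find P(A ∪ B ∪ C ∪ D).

0.877

P(A ∪ B ∪ C ∪ D) = 0.325 + 0.413 + 0.382 + 0.387 − 0.133 − 0.119 − 0.118 − 0.181 − 0.139 − 0.140 + 0.058 + 0.054 + 0.035 + 0.079 − 0.026 = 0.877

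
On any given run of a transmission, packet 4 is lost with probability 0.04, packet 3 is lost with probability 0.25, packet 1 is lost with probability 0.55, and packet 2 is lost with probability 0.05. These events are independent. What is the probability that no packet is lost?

Independence gives P(none) = ∏(1 − pᵢ).
P(none) = (1 − 0.04) × (1 − 0.25) × (1 − 0.55) × (1 − 0.05) = 0.96 × 0.75 × 0.45 × 0.95 = 0.3078

0.3078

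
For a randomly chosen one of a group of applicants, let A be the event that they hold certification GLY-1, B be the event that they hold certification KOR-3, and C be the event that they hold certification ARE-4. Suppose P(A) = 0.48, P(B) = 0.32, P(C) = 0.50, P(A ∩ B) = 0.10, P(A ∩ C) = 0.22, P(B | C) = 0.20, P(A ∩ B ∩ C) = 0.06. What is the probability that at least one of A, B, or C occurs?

0.94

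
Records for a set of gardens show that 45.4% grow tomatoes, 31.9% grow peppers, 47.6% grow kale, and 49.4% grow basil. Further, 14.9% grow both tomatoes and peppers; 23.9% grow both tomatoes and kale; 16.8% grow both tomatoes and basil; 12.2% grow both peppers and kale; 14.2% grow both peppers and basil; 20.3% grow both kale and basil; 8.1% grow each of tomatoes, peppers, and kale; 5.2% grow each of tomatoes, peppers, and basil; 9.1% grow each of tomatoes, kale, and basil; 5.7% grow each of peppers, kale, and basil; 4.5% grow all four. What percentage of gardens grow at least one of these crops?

Using inclusion–exclusion:
P(≥1) = 45.4 + 31.9 + 47.6 + 49.4 − 14.9 − 23.9 − 16.8 − 12.2 − 14.2 − 20.3 + 8.1 + 5.2 + 9.1 + 5.7 − 4.5 = 95.6%

95.6%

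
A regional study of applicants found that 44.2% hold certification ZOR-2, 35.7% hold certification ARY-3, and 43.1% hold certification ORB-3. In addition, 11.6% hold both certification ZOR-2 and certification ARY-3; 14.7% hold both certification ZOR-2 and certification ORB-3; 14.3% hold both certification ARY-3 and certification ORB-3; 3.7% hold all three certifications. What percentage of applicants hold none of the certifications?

By inclusion–exclusion:
P(union) = 44.2 + 35.7 + 43.1 − 11.6 − 14.7 − 14.3 + 3.7 = 86.1%
P(none) = 100% − 86.1% = 13.9%

13.9%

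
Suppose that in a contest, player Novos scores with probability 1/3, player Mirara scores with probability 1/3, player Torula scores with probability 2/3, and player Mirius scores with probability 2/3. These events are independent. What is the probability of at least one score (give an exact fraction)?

77/81

P(none) = (1 − 1/3) × (1 − 1/3) × (1 − 2/3) × (1 − 2/3) = 2/3 × 2/3 × 1/3 × 1/3 = 4/81
P(at least one) = 1 − 4/81 = 77/81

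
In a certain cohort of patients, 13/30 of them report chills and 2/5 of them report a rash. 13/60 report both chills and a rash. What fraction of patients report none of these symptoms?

23/60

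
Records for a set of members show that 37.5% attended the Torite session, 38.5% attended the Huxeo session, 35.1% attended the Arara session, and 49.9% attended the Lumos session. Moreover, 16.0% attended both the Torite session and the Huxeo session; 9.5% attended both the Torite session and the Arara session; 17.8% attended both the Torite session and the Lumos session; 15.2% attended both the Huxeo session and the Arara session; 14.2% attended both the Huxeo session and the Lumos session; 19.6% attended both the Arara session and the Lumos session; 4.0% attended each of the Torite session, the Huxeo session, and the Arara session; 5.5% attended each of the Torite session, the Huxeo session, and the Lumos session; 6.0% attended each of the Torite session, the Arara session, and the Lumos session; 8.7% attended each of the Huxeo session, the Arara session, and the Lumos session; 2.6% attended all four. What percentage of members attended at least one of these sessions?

Using inclusion–exclusion:
P(≥1) = 37.5 + 38.5 + 35.1 + 49.9 − 16.0 − 9.5 − 17.8 − 15.2 − 14.2 − 19.6 + 4.0 + 5.5 + 6.0 + 8.7 − 2.6 = 90.3%

90.3%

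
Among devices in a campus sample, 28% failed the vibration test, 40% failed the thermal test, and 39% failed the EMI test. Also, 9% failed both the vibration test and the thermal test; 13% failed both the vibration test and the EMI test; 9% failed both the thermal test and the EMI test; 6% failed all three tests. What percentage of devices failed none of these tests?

By inclusion–exclusion:
P(≥1) = 28 + 40 + 39 − 9 − 13 − 9 + 6 = 82%
P(none) = 100% − 82% = 18%

18%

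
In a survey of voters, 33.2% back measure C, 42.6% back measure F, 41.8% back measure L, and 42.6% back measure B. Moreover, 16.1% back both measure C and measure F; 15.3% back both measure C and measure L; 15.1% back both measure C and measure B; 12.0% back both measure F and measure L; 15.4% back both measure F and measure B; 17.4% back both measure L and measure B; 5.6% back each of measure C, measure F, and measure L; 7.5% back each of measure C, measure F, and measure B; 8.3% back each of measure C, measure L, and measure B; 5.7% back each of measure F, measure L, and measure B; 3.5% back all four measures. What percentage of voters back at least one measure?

92.5%

Using inclusion–exclusion:
P(at least one) = 33.2 + 42.6 + 41.8 + 42.6 − 16.1 − 15.3 − 15.1 − 12.0 − 15.4 − 17.4 + 5.6 + 7.5 + 8.3 + 5.7 − 3.5 = 92.5%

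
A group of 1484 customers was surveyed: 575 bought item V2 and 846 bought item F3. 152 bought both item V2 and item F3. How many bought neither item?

215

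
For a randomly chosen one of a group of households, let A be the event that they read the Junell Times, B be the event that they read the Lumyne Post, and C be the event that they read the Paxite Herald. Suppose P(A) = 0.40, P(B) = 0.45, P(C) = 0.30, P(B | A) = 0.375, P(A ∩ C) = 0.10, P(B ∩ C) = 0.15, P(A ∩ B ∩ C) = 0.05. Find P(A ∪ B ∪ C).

0.80

P(A ∩ B) = P(A)·P(B|A) = 0.40 × 0.375 = 0.15
P(A ∪ B ∪ C) = 0.40 + 0.45 + 0.30 − 0.15 − 0.10 − 0.15 + 0.05 = 0.80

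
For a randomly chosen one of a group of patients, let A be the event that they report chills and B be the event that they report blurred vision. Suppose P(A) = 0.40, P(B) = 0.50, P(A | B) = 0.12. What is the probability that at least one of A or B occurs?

P(A ∩ B) = P(B)·P(A|B) = 0.50 × 0.12 = 0.06
P(A ∪ B) = 0.40 + 0.50 − 0.06 = 0.84

0.84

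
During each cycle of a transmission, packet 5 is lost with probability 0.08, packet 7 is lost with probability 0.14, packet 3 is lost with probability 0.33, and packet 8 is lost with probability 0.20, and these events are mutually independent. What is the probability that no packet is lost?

0.4240832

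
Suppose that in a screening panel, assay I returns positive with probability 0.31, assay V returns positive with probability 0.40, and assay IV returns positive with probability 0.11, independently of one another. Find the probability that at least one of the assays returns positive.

0.63154

P(none) = (1 − 0.31) × (1 − 0.40) × (1 − 0.11) = 0.69 × 0.60 × 0.89 = 0.36846
P(at least one) = 1 − 0.36846 = 0.63154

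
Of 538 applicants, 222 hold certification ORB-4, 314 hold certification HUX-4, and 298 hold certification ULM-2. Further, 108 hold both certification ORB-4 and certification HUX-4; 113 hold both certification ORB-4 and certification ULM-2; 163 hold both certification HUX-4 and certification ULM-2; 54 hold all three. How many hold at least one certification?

504

Using inclusion–exclusion:
|at least one| = 222 + 314 + 298 − 108 − 113 − 163 + 54 = 504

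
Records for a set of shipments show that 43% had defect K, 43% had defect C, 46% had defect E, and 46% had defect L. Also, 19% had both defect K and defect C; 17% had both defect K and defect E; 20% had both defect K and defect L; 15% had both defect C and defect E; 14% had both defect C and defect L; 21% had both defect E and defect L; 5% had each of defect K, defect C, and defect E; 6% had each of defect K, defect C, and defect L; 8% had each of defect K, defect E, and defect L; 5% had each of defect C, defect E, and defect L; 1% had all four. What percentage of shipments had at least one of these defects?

95%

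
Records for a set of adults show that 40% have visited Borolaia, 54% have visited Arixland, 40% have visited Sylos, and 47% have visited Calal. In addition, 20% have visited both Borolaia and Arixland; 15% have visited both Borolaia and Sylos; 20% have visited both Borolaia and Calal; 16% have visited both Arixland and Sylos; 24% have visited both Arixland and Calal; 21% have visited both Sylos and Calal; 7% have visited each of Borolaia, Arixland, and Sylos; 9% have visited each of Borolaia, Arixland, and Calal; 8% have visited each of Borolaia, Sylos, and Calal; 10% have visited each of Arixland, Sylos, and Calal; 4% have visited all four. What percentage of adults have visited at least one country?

By inclusion–exclusion:
P(union) = 40 + 54 + 40 + 47 − 20 − 15 − 20 − 16 − 24 − 21 + 7 + 9 + 8 + 10 − 4 = 95%

95%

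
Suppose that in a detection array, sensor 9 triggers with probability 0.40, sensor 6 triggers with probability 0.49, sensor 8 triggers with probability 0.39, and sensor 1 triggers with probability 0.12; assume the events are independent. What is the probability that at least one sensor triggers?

0.8357392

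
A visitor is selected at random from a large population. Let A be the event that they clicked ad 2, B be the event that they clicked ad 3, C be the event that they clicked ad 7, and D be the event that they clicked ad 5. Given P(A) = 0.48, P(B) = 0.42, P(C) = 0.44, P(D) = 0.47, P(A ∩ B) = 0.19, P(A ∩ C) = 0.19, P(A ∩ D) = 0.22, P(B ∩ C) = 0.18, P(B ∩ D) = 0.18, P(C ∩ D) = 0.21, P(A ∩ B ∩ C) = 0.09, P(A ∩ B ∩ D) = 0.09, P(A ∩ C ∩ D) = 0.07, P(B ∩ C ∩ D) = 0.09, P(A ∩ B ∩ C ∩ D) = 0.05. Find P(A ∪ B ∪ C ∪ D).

By inclusion–exclusion:
P(A ∪ B ∪ C ∪ D) = 0.48 + 0.42 + 0.44 + 0.47 − 0.19 − 0.19 − 0.22 − 0.18 − 0.18 − 0.21 + 0.09 + 0.09 + 0.07 + 0.09 − 0.05 = 0.93

0.93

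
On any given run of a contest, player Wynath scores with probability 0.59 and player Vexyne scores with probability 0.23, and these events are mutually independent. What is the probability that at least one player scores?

Independence gives P(none) = ∏(1 − pᵢ).
P(none) = (1 − 0.59) × (1 − 0.23) = 0.41 × 0.77 = 0.3157
P(at least one) = 1 − 0.3157 = 0.6843

0.6843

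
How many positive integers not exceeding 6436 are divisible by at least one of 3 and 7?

Using inclusion–exclusion:
⌊6436/3⌋ + ⌊6436/7⌋ − ⌊6436/21⌋ = 2145 + 919 − 306 = 2758

2758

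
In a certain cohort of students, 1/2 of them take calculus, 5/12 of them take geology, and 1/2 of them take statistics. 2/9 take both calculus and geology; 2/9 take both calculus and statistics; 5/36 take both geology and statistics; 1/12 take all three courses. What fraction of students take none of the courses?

By inclusion–exclusion:
P(at least one) = 1/2 + 5/12 + 1/2 − 2/9 − 2/9 − 5/36 + 1/12 = 11/12
P(none) = 1 − 11/12 = 1/12

1/12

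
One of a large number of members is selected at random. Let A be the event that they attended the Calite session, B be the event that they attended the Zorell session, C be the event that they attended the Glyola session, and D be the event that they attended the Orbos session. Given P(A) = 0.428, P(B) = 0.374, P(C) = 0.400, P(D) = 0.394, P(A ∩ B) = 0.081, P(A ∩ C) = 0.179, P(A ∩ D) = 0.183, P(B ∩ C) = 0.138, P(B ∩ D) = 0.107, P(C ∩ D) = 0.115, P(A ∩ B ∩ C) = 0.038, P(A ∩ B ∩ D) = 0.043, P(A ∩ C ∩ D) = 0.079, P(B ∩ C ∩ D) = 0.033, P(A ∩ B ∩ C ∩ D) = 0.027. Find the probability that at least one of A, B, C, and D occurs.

By inclusion-exclusion,
P(A ∪ B ∪ C ∪ D) = 0.428 + 0.374 + 0.400 + 0.394 − 0.081 − 0.179 − 0.183 − 0.138 − 0.107 − 0.115 + 0.038 + 0.043 + 0.079 + 0.033 − 0.027 = 0.959

0.959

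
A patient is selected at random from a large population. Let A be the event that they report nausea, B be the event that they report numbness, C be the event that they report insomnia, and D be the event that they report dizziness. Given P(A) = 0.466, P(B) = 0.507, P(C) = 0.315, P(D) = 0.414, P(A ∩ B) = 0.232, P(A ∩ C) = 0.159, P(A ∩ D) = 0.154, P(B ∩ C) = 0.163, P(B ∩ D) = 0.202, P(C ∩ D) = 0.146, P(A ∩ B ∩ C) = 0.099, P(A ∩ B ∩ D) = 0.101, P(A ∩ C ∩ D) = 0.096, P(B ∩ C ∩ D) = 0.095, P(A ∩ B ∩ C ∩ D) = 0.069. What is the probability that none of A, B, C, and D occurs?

Apply inclusion-exclusion:
P(A ∪ B ∪ C ∪ D) = 0.466 + 0.507 + 0.315 + 0.414 − 0.232 − 0.159 − 0.154 − 0.163 − 0.202 − 0.146 + 0.099 + 0.101 + 0.096 + 0.095 − 0.069 = 0.968
P(none) = 1 − 0.968 = 0.032

0.032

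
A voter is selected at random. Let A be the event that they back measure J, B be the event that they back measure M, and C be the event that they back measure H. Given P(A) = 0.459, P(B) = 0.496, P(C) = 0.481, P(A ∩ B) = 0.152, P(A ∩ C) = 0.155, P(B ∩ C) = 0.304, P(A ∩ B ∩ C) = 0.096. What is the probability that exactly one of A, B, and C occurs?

0.502

P(exactly one) = 0.459 + 0.496 + 0.481 − 2·0.152 − 2·0.155 − 2·0.304 + 3·0.096 = 0.502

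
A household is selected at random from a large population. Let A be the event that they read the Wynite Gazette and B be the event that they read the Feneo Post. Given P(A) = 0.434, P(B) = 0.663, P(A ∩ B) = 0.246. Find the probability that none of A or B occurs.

0.149

By inclusion–exclusion:
P(A ∪ B) = 0.434 + 0.663 − 0.246 = 0.851
P(none) = 1 − 0.851 = 0.149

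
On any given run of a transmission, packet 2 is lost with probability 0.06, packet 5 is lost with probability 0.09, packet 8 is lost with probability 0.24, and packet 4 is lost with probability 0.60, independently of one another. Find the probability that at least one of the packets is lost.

0.7399584

Since the events are independent, P(none) is the product of the individual non-occurrence probabilities.
P(none) = (1 − 0.06) × (1 − 0.09) × (1 − 0.24) × (1 − 0.60) = 0.94 × 0.91 × 0.76 × 0.40 = 0.2600416
P(at least one) = 1 − 0.2600416 = 0.7399584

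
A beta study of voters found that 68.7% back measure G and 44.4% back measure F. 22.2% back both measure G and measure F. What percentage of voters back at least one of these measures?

90.9%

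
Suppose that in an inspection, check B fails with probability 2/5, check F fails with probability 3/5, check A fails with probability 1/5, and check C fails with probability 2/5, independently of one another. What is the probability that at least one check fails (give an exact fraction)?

553/625

P(none) = (1 − 2/5) × (1 − 3/5) × (1 − 1/5) × (1 − 2/5) = 3/5 × 2/5 × 4/5 × 3/5 = 72/625
P(at least one) = 1 − 72/625 = 553/625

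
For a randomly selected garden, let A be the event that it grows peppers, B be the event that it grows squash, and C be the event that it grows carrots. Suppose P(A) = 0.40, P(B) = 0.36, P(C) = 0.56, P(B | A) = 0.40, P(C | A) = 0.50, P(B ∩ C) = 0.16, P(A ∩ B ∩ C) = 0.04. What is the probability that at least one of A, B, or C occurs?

P(A ∩ B) = P(A)·P(B|A) = 0.40 × 0.40 = 0.16
P(A ∩ C) = P(A)·P(C|A) = 0.40 × 0.50 = 0.20
P(A ∪ B ∪ C) = 0.40 + 0.36 + 0.56 − 0.16 − 0.20 − 0.16 + 0.04 = 0.84

0.84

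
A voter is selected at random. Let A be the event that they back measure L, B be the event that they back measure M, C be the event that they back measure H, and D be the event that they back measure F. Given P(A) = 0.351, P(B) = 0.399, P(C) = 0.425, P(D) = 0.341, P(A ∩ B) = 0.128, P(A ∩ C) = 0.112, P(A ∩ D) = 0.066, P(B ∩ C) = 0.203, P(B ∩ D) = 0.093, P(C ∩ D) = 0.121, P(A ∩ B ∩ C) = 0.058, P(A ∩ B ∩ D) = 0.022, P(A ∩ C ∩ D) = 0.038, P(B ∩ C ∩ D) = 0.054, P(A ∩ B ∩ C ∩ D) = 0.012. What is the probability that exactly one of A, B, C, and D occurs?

0.538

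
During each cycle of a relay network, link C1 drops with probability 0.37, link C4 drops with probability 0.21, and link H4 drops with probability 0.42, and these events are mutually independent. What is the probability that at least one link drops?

P(none) = (1 − 0.37) × (1 − 0.21) × (1 − 0.42) = 0.63 × 0.79 × 0.58 = 0.288666
P(at least one) = 1 − 0.288666 = 0.711334

0.711334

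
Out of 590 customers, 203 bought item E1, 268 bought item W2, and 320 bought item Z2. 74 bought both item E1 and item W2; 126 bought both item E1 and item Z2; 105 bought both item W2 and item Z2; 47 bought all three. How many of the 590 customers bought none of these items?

By inclusion–exclusion:
|union| = 203 + 268 + 320 − 74 − 126 − 105 + 47 = 533
None: 590 − 533 = 57

57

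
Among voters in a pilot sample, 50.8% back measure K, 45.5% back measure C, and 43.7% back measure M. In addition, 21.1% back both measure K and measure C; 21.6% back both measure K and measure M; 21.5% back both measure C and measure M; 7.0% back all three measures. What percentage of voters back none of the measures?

17.2%

Using inclusion–exclusion:
P(≥1) = 50.8 + 45.5 + 43.7 − 21.1 − 21.6 − 21.5 + 7.0 = 82.8%
P(none) = 100% − 82.8% = 17.2%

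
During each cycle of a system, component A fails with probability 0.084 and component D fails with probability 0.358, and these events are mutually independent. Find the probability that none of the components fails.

P(none) = (1 − 0.084) × (1 − 0.358) = 0.916 × 0.642 = 0.588072

0.588072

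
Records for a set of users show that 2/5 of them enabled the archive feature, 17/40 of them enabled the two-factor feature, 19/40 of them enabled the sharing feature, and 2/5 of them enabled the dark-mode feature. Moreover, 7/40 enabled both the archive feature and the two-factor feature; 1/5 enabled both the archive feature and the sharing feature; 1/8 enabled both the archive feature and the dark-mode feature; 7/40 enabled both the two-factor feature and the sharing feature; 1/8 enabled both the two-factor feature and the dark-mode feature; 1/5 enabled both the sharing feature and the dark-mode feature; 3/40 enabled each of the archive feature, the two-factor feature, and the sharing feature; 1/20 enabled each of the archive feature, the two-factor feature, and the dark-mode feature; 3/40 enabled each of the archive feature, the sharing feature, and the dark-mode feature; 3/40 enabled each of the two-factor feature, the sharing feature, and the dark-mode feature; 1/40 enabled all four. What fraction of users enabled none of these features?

1/20

By inclusion-exclusion,
P(union) = 2/5 + 17/40 + 19/40 + 2/5 − 7/40 − 1/5 − 1/8 − 7/40 − 1/8 − 1/5 + 3/40 + 1/20 + 3/40 + 3/40 − 1/40 = 19/20
P(none) = 1 − 19/20 = 1/20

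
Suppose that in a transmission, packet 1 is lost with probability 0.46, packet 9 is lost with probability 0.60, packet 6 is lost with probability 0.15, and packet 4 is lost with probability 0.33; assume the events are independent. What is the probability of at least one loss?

0.876988

Since the events are independent, P(none) is the product of the individual non-occurrence probabilities.
P(none) = (1 − 0.46) × (1 − 0.60) × (1 − 0.15) × (1 − 0.33) = 0.54 × 0.40 × 0.85 × 0.67 = 0.123012
P(at least one) = 1 − 0.123012 = 0.876988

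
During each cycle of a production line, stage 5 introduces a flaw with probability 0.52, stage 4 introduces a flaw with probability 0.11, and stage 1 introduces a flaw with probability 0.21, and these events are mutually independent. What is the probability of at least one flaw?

0.662512

P(none) = (1 − 0.52) × (1 − 0.11) × (1 − 0.21) = 0.48 × 0.89 × 0.79 = 0.337488
P(at least one) = 1 − 0.337488 = 0.662512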